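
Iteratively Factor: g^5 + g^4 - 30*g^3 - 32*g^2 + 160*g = (g)*(g^4 + g^3 - 30*g^2 - 32*g + 160) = g*(g - 2)*(g^3 + 3*g^2 - 24*g - 80) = g*(g - 5)*(g - 2)*(g^2 + 8*g + 16) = g*(g - 5)*(g - 2)*(g + 4)*(g + 4)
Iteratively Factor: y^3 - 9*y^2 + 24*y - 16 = (y - 1)*(y^2 - 8*y + 16) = (y - 4)*(y - 1)*(y - 4)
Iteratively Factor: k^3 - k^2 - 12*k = (k + 3)*(k^2 - 4*k) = k*(k + 3)*(k - 4)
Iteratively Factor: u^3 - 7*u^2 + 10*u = (u)*(u^2 - 7*u + 10) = u*(u - 2)*(u - 5)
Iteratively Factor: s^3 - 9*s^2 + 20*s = (s)*(s^2 - 9*s + 20) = s*(s - 4)*(s - 5)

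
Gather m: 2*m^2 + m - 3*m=2*m^2 - 2*m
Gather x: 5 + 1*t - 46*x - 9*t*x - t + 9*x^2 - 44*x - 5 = 9*x^2 + x*(-9*t - 90)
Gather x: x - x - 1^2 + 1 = 0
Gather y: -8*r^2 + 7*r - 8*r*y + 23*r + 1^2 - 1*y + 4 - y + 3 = -8*r^2 + 30*r + y*(-8*r - 2) + 8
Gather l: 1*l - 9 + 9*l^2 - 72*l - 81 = 9*l^2 - 71*l - 90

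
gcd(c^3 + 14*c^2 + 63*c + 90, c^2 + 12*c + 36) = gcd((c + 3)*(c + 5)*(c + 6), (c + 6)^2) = c + 6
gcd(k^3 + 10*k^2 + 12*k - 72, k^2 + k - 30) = k + 6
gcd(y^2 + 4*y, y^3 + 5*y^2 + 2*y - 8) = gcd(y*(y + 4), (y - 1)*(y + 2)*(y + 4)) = y + 4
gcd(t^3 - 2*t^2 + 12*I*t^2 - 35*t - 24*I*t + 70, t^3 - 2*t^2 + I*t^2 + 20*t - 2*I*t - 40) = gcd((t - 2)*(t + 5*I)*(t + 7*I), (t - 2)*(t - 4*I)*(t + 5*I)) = t^2 + t*(-2 + 5*I) - 10*I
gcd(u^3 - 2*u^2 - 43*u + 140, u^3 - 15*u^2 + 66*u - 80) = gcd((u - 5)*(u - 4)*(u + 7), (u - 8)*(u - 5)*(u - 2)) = u - 5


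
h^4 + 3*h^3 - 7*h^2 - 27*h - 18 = (h - 3)*(h + 1)*(h + 2)*(h + 3)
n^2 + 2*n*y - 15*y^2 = (n - 3*y)*(n + 5*y)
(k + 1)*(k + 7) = k^2 + 8*k + 7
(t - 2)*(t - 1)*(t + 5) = t^3 + 2*t^2 - 13*t + 10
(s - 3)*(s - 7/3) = s^2 - 16*s/3 + 7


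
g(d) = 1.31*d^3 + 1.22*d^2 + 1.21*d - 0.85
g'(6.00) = 157.33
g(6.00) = 333.29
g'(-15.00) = 848.86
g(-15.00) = -4165.75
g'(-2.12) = 13.70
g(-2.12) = -10.41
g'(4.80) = 103.47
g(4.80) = 177.94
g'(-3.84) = 49.79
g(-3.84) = -61.68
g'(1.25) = 10.40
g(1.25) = 5.13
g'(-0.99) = 2.65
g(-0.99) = -2.12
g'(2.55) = 32.99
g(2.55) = 31.89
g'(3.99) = 73.51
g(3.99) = 106.61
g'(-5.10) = 90.99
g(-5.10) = -149.06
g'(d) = 3.93*d^2 + 2.44*d + 1.21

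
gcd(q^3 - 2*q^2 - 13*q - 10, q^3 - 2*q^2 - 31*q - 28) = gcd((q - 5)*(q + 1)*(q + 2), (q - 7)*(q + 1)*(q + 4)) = q + 1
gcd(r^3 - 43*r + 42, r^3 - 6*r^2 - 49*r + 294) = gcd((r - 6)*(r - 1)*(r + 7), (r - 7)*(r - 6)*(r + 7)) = r^2 + r - 42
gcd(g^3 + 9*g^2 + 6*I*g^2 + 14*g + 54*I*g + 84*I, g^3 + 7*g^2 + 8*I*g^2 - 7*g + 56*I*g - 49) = g + 7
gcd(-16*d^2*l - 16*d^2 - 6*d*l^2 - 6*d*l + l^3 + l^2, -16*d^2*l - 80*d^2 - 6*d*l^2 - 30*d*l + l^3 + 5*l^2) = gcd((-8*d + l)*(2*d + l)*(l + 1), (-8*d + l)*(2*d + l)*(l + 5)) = 16*d^2 + 6*d*l - l^2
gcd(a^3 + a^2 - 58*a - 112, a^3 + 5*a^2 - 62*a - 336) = a^2 - a - 56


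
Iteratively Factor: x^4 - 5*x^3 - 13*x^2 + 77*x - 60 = (x + 4)*(x^3 - 9*x^2 + 23*x - 15) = (x - 5)*(x + 4)*(x^2 - 4*x + 3) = (x - 5)*(x - 1)*(x + 4)*(x - 3)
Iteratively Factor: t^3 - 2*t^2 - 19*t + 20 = (t - 1)*(t^2 - t - 20) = (t - 1)*(t + 4)*(t - 5)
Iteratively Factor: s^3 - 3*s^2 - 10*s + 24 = (s - 4)*(s^2 + s - 6) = (s - 4)*(s + 3)*(s - 2)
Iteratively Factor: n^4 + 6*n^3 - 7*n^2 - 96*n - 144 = (n + 3)*(n^3 + 3*n^2 - 16*n - 48) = (n + 3)^2*(n^2 - 16) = (n - 4)*(n + 3)^2*(n + 4)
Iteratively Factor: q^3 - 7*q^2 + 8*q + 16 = (q - 4)*(q^2 - 3*q - 4) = (q - 4)^2*(q + 1)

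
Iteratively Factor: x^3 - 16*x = (x - 4)*(x^2 + 4*x) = (x - 4)*(x + 4)*(x)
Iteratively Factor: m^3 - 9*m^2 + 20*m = (m - 5)*(m^2 - 4*m) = (m - 5)*(m - 4)*(m)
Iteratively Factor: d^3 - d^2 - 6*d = (d)*(d^2 - d - 6) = d*(d - 3)*(d + 2)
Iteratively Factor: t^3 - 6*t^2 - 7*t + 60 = (t - 5)*(t^2 - t - 12) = (t - 5)*(t + 3)*(t - 4)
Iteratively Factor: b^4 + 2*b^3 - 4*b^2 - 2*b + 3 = (b + 3)*(b^3 - b^2 - b + 1) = (b - 1)*(b + 3)*(b^2 - 1) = (b - 1)^2*(b + 3)*(b + 1)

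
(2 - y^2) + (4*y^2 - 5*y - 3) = 3*y^2 - 5*y - 1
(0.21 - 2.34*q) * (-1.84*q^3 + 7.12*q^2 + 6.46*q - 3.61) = 4.3056*q^4 - 17.0472*q^3 - 13.6212*q^2 + 9.804*q - 0.7581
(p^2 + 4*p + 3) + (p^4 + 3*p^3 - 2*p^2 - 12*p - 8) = p^4 + 3*p^3 - p^2 - 8*p - 5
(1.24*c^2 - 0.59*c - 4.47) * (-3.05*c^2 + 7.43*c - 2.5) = -3.782*c^4 + 11.0127*c^3 + 6.1498*c^2 - 31.7371*c + 11.175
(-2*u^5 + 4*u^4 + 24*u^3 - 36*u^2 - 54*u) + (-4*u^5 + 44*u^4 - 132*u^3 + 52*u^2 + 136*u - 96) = -6*u^5 + 48*u^4 - 108*u^3 + 16*u^2 + 82*u - 96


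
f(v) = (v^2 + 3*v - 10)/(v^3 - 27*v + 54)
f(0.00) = -0.19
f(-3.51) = -0.08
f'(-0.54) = -0.04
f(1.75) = -0.14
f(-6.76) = -0.21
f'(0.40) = -0.03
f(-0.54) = -0.17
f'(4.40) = -1.11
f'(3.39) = -35.90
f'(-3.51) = -0.03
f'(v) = (27 - 3*v^2)*(v^2 + 3*v - 10)/(v^3 - 27*v + 54)^2 + (2*v + 3)/(v^3 - 27*v + 54) = (-v^3 - 9*v^2 - 24*v + 36)/(v^5 + 3*v^4 - 45*v^3 - 27*v^2 + 648*v - 972)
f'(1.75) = 0.33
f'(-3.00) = -0.03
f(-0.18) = -0.18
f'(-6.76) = -0.18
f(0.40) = -0.20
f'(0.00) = -0.04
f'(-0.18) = -0.04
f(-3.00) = -0.09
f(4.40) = 1.11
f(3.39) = 8.17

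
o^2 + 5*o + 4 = (o + 1)*(o + 4)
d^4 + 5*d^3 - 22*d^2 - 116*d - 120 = (d - 5)*(d + 2)^2*(d + 6)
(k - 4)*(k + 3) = k^2 - k - 12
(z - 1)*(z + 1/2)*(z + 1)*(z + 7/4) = z^4 + 9*z^3/4 - z^2/8 - 9*z/4 - 7/8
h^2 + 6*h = h*(h + 6)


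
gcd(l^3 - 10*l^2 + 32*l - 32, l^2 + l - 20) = l - 4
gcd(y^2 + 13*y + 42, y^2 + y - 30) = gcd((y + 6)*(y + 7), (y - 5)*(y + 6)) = y + 6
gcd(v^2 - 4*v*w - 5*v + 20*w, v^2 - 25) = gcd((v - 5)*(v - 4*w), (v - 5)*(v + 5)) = v - 5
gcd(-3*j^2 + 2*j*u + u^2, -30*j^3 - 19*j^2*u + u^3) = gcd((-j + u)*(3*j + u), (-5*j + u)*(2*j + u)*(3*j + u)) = 3*j + u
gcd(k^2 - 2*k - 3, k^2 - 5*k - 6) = k + 1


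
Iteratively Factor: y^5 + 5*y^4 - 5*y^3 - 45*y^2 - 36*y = (y + 4)*(y^4 + y^3 - 9*y^2 - 9*y) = (y + 3)*(y + 4)*(y^3 - 2*y^2 - 3*y) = (y - 3)*(y + 3)*(y + 4)*(y^2 + y) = (y - 3)*(y + 1)*(y + 3)*(y + 4)*(y)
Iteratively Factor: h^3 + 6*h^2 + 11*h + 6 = (h + 2)*(h^2 + 4*h + 3) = (h + 2)*(h + 3)*(h + 1)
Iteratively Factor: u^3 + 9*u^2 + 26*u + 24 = (u + 4)*(u^2 + 5*u + 6) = (u + 3)*(u + 4)*(u + 2)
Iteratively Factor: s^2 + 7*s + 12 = (s + 4)*(s + 3)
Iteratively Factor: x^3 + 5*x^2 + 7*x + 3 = (x + 1)*(x^2 + 4*x + 3) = (x + 1)^2*(x + 3)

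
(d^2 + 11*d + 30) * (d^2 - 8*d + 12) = d^4 + 3*d^3 - 46*d^2 - 108*d + 360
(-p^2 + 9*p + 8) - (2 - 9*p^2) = 8*p^2 + 9*p + 6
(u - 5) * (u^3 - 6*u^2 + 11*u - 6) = u^4 - 11*u^3 + 41*u^2 - 61*u + 30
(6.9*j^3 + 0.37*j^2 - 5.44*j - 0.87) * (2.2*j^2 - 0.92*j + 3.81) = 15.18*j^5 - 5.534*j^4 + 13.9806*j^3 + 4.5005*j^2 - 19.926*j - 3.3147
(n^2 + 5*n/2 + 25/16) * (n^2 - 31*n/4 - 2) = n^4 - 21*n^3/4 - 317*n^2/16 - 1095*n/64 - 25/8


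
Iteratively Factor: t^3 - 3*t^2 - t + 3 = (t - 1)*(t^2 - 2*t - 3) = (t - 3)*(t - 1)*(t + 1)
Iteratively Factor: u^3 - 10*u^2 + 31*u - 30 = (u - 3)*(u^2 - 7*u + 10) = (u - 5)*(u - 3)*(u - 2)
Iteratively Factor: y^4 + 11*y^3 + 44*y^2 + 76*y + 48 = (y + 3)*(y^3 + 8*y^2 + 20*y + 16) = (y + 3)*(y + 4)*(y^2 + 4*y + 4) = (y + 2)*(y + 3)*(y + 4)*(y + 2)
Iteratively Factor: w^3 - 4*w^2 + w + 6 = (w - 2)*(w^2 - 2*w - 3) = (w - 2)*(w + 1)*(w - 3)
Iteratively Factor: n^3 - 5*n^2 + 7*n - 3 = (n - 1)*(n^2 - 4*n + 3) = (n - 3)*(n - 1)*(n - 1)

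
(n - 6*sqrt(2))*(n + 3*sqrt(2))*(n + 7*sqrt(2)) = n^3 + 4*sqrt(2)*n^2 - 78*n - 252*sqrt(2)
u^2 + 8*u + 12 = (u + 2)*(u + 6)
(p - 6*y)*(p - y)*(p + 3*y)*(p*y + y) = p^4*y - 4*p^3*y^2 + p^3*y - 15*p^2*y^3 - 4*p^2*y^2 + 18*p*y^4 - 15*p*y^3 + 18*y^4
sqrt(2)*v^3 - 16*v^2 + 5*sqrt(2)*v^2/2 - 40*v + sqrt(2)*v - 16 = (v + 2)*(v - 8*sqrt(2))*(sqrt(2)*v + sqrt(2)/2)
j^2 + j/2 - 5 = (j - 2)*(j + 5/2)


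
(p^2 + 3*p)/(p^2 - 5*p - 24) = p/(p - 8)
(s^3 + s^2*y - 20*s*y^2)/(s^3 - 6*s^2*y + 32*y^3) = s*(-s - 5*y)/(-s^2 + 2*s*y + 8*y^2)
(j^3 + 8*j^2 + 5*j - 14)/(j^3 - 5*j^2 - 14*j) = (j^2 + 6*j - 7)/(j*(j - 7))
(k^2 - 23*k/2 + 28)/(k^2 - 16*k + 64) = (k - 7/2)/(k - 8)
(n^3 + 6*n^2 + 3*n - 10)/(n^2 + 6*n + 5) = (n^2 + n - 2)/(n + 1)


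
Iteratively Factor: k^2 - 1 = (k - 1)*(k + 1)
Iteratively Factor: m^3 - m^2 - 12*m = (m + 3)*(m^2 - 4*m) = m*(m + 3)*(m - 4)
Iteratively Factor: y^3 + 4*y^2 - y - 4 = (y + 1)*(y^2 + 3*y - 4) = (y - 1)*(y + 1)*(y + 4)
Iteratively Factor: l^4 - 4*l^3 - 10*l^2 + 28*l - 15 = (l - 1)*(l^3 - 3*l^2 - 13*l + 15) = (l - 1)^2*(l^2 - 2*l - 15) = (l - 1)^2*(l + 3)*(l - 5)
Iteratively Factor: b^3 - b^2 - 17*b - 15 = (b - 5)*(b^2 + 4*b + 3) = (b - 5)*(b + 3)*(b + 1)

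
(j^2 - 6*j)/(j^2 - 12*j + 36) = j/(j - 6)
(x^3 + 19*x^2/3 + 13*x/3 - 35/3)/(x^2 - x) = x + 22/3 + 35/(3*x)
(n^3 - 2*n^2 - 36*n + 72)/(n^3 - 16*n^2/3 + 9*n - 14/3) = 3*(n^2 - 36)/(3*n^2 - 10*n + 7)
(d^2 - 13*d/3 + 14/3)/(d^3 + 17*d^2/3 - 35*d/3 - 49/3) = (d - 2)/(d^2 + 8*d + 7)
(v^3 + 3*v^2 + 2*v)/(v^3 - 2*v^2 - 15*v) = (v^2 + 3*v + 2)/(v^2 - 2*v - 15)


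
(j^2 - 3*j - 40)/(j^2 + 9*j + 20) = (j - 8)/(j + 4)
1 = 1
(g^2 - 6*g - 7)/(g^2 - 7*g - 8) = (g - 7)/(g - 8)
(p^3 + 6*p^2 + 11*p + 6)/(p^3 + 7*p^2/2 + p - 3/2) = 2*(p + 2)/(2*p - 1)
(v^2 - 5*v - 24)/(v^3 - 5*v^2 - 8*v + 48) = (v - 8)/(v^2 - 8*v + 16)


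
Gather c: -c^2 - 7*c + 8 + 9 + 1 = -c^2 - 7*c + 18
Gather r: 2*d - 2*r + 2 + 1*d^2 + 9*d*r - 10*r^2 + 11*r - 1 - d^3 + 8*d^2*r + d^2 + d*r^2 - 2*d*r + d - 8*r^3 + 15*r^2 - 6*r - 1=-d^3 + 2*d^2 + 3*d - 8*r^3 + r^2*(d + 5) + r*(8*d^2 + 7*d + 3)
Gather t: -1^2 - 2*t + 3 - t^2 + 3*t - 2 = -t^2 + t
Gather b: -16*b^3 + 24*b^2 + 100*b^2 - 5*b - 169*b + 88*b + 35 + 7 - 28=-16*b^3 + 124*b^2 - 86*b + 14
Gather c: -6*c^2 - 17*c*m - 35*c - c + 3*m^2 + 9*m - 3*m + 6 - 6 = -6*c^2 + c*(-17*m - 36) + 3*m^2 + 6*m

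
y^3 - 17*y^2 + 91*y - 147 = (y - 7)^2*(y - 3)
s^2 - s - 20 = (s - 5)*(s + 4)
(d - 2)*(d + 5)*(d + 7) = d^3 + 10*d^2 + 11*d - 70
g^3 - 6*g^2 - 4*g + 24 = (g - 6)*(g - 2)*(g + 2)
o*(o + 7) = o^2 + 7*o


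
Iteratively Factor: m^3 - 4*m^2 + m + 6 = (m - 3)*(m^2 - m - 2) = (m - 3)*(m - 2)*(m + 1)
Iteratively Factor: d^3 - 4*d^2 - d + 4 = (d + 1)*(d^2 - 5*d + 4) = (d - 1)*(d + 1)*(d - 4)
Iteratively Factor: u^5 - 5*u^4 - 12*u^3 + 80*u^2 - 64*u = (u - 1)*(u^4 - 4*u^3 - 16*u^2 + 64*u) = (u - 1)*(u + 4)*(u^3 - 8*u^2 + 16*u) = (u - 4)*(u - 1)*(u + 4)*(u^2 - 4*u) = u*(u - 4)*(u - 1)*(u + 4)*(u - 4)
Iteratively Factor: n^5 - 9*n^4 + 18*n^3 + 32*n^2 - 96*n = (n - 3)*(n^4 - 6*n^3 + 32*n) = (n - 4)*(n - 3)*(n^3 - 2*n^2 - 8*n) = n*(n - 4)*(n - 3)*(n^2 - 2*n - 8) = n*(n - 4)^2*(n - 3)*(n + 2)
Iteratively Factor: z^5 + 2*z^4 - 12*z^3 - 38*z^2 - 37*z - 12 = (z + 1)*(z^4 + z^3 - 13*z^2 - 25*z - 12) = (z + 1)^2*(z^3 - 13*z - 12) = (z + 1)^3*(z^2 - z - 12) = (z - 4)*(z + 1)^3*(z + 3)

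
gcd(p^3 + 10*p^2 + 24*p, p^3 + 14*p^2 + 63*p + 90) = p + 6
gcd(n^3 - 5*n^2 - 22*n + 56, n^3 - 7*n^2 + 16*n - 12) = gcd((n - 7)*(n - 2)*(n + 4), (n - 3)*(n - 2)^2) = n - 2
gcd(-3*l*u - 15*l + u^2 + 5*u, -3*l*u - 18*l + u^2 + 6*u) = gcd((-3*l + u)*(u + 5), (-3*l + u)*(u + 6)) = -3*l + u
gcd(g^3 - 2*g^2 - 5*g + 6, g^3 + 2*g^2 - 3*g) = g - 1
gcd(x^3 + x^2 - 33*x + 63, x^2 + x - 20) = 1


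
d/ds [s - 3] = 1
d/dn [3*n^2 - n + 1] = 6*n - 1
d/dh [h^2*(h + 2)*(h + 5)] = h*(4*h^2 + 21*h + 20)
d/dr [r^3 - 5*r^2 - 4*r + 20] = 3*r^2 - 10*r - 4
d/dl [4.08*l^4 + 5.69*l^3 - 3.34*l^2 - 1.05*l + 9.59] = 16.32*l^3 + 17.07*l^2 - 6.68*l - 1.05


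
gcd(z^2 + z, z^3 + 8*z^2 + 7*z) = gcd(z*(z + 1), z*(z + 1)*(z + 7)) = z^2 + z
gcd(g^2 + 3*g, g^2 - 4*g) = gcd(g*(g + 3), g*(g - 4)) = g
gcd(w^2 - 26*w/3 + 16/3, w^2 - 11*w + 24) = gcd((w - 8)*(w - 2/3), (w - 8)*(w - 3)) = w - 8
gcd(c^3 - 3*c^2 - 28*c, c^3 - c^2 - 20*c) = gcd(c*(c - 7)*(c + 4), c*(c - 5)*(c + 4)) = c^2 + 4*c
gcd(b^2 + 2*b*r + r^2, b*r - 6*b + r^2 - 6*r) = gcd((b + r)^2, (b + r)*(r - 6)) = b + r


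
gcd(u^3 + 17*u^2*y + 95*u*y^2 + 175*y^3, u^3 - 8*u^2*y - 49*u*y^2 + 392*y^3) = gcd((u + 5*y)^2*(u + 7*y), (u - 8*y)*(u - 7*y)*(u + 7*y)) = u + 7*y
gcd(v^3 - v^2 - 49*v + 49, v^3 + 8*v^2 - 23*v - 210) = v + 7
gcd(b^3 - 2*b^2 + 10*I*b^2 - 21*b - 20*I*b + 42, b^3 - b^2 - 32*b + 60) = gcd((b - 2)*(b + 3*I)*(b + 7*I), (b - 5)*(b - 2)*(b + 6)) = b - 2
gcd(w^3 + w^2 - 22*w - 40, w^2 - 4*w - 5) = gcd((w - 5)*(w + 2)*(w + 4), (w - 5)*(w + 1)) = w - 5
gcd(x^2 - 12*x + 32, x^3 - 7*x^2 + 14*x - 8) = x - 4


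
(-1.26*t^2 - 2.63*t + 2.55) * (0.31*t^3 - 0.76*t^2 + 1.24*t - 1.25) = -0.3906*t^5 + 0.1423*t^4 + 1.2269*t^3 - 3.6242*t^2 + 6.4495*t - 3.1875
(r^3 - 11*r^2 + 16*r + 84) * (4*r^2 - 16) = 4*r^5 - 44*r^4 + 48*r^3 + 512*r^2 - 256*r - 1344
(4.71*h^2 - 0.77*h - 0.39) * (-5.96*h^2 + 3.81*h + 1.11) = -28.0716*h^4 + 22.5343*h^3 + 4.6188*h^2 - 2.3406*h - 0.4329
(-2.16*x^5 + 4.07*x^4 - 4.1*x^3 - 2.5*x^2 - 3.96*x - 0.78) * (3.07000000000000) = -6.6312*x^5 + 12.4949*x^4 - 12.587*x^3 - 7.675*x^2 - 12.1572*x - 2.3946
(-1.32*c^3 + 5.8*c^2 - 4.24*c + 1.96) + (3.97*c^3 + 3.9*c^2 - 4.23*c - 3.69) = 2.65*c^3 + 9.7*c^2 - 8.47*c - 1.73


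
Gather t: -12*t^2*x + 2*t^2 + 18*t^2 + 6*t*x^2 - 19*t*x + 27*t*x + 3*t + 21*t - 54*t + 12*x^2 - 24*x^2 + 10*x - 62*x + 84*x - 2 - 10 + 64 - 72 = t^2*(20 - 12*x) + t*(6*x^2 + 8*x - 30) - 12*x^2 + 32*x - 20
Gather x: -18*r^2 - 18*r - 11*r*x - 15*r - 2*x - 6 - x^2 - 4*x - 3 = -18*r^2 - 33*r - x^2 + x*(-11*r - 6) - 9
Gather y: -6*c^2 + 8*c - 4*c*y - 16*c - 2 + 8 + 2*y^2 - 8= -6*c^2 - 4*c*y - 8*c + 2*y^2 - 2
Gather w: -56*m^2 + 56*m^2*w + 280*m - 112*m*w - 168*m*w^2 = -56*m^2 - 168*m*w^2 + 280*m + w*(56*m^2 - 112*m)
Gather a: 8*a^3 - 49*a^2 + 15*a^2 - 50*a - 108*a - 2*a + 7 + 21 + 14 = 8*a^3 - 34*a^2 - 160*a + 42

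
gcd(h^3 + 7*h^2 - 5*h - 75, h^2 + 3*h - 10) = h + 5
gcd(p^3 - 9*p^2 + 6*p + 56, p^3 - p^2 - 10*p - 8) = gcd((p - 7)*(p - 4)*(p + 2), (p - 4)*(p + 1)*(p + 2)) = p^2 - 2*p - 8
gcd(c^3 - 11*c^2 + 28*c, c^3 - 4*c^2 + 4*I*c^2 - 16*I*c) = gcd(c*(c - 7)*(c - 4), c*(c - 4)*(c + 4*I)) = c^2 - 4*c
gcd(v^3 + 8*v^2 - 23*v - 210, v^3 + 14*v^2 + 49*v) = v + 7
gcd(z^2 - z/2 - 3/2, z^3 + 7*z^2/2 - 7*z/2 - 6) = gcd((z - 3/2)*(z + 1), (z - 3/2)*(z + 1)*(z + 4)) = z^2 - z/2 - 3/2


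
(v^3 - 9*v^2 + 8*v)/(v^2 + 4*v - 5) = v*(v - 8)/(v + 5)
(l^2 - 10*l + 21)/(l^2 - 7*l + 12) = (l - 7)/(l - 4)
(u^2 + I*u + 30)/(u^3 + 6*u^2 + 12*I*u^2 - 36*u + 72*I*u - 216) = (u - 5*I)/(u^2 + 6*u*(1 + I) + 36*I)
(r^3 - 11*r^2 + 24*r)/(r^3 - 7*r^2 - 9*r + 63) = r*(r - 8)/(r^2 - 4*r - 21)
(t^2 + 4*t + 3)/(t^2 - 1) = (t + 3)/(t - 1)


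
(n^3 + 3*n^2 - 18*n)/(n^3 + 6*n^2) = (n - 3)/n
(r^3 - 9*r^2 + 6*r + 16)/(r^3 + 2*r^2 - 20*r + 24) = (r^2 - 7*r - 8)/(r^2 + 4*r - 12)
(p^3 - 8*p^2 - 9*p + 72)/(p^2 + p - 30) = (p^3 - 8*p^2 - 9*p + 72)/(p^2 + p - 30)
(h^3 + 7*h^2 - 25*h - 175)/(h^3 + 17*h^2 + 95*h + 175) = (h - 5)/(h + 5)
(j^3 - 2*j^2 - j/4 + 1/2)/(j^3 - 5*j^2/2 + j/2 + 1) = (j - 1/2)/(j - 1)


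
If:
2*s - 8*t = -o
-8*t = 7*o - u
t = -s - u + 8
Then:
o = u/3 - 64/39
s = 256/39 - 5*u/6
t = 56/39 - u/6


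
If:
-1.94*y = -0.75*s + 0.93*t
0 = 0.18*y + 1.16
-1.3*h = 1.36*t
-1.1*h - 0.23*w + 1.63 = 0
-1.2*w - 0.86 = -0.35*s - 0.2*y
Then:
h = 3.10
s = -20.34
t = -2.96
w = -7.72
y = -6.44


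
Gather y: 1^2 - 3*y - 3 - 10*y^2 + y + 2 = -10*y^2 - 2*y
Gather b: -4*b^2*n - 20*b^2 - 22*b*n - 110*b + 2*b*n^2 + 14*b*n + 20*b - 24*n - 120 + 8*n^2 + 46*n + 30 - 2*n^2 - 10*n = b^2*(-4*n - 20) + b*(2*n^2 - 8*n - 90) + 6*n^2 + 12*n - 90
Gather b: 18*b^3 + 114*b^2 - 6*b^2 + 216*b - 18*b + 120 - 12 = 18*b^3 + 108*b^2 + 198*b + 108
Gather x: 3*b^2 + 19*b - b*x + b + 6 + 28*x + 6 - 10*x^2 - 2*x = 3*b^2 + 20*b - 10*x^2 + x*(26 - b) + 12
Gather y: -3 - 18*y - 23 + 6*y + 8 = -12*y - 18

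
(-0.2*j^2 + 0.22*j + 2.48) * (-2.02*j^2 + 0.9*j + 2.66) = 0.404*j^4 - 0.6244*j^3 - 5.3436*j^2 + 2.8172*j + 6.5968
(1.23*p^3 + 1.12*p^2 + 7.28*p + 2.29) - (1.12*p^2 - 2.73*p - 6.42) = 1.23*p^3 + 10.01*p + 8.71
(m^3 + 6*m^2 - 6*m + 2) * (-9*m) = -9*m^4 - 54*m^3 + 54*m^2 - 18*m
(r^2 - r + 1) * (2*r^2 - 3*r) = 2*r^4 - 5*r^3 + 5*r^2 - 3*r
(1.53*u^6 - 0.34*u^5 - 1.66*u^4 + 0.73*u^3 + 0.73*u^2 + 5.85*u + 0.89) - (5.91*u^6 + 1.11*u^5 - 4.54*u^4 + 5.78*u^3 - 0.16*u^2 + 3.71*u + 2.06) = -4.38*u^6 - 1.45*u^5 + 2.88*u^4 - 5.05*u^3 + 0.89*u^2 + 2.14*u - 1.17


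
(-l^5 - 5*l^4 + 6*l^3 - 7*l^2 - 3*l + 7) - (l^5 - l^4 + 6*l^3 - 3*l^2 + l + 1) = -2*l^5 - 4*l^4 - 4*l^2 - 4*l + 6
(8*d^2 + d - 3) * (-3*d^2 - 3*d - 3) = -24*d^4 - 27*d^3 - 18*d^2 + 6*d + 9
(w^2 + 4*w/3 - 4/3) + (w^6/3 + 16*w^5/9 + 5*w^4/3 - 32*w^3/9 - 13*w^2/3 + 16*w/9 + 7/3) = w^6/3 + 16*w^5/9 + 5*w^4/3 - 32*w^3/9 - 10*w^2/3 + 28*w/9 + 1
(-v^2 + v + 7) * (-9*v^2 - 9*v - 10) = 9*v^4 - 62*v^2 - 73*v - 70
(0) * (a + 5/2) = 0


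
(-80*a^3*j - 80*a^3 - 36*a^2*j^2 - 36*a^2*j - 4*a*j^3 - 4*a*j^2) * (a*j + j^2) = -80*a^4*j^2 - 80*a^4*j - 116*a^3*j^3 - 116*a^3*j^2 - 40*a^2*j^4 - 40*a^2*j^3 - 4*a*j^5 - 4*a*j^4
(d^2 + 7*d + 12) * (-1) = -d^2 - 7*d - 12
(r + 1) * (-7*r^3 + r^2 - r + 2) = -7*r^4 - 6*r^3 + r + 2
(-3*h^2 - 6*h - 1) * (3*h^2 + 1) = -9*h^4 - 18*h^3 - 6*h^2 - 6*h - 1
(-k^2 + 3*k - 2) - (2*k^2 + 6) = -3*k^2 + 3*k - 8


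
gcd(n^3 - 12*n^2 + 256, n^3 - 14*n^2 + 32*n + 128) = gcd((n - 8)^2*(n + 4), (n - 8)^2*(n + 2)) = n^2 - 16*n + 64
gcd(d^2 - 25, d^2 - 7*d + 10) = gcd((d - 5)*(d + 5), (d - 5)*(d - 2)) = d - 5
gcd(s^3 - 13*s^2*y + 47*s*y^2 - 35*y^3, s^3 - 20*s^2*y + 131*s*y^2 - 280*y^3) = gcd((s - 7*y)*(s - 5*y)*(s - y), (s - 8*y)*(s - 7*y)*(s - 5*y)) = s^2 - 12*s*y + 35*y^2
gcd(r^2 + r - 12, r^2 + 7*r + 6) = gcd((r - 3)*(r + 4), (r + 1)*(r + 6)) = 1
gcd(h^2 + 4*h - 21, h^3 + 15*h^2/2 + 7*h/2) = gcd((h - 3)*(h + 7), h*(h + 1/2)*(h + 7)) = h + 7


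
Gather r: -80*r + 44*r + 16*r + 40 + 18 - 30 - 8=20 - 20*r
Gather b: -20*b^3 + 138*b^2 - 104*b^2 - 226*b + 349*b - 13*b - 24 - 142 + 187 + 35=-20*b^3 + 34*b^2 + 110*b + 56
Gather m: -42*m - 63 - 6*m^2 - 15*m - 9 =-6*m^2 - 57*m - 72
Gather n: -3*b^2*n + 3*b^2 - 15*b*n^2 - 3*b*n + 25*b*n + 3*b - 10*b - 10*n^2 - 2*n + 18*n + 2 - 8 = 3*b^2 - 7*b + n^2*(-15*b - 10) + n*(-3*b^2 + 22*b + 16) - 6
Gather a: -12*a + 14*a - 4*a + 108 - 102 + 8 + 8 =22 - 2*a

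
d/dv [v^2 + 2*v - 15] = 2*v + 2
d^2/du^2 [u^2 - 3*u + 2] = 2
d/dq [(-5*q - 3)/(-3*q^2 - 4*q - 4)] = (-15*q^2 - 18*q + 8)/(9*q^4 + 24*q^3 + 40*q^2 + 32*q + 16)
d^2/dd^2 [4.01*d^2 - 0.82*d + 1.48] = 8.02000000000000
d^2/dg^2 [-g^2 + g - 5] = -2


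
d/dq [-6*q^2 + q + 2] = 1 - 12*q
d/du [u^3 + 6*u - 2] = 3*u^2 + 6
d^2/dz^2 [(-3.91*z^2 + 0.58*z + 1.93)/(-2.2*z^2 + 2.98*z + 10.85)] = (45.65352*z^3 + 503.943*z^2 - 7.14912000000005*z + 831.679686)/(10.648*z^6 - 43.2696*z^5 - 98.93136*z^4 + 400.332008*z^3 + 487.91148*z^2 - 1052.43915*z - 1277.289125)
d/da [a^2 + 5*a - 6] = 2*a + 5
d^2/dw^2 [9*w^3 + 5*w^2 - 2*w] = 54*w + 10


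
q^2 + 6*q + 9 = (q + 3)^2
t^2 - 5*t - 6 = (t - 6)*(t + 1)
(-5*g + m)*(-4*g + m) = 20*g^2 - 9*g*m + m^2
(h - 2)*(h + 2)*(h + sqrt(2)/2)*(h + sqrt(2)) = h^4 + 3*sqrt(2)*h^3/2 - 3*h^2 - 6*sqrt(2)*h - 4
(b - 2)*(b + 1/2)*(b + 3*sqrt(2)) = b^3 - 3*b^2/2 + 3*sqrt(2)*b^2 - 9*sqrt(2)*b/2 - b - 3*sqrt(2)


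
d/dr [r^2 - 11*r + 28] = 2*r - 11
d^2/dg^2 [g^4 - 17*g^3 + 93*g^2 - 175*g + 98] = 12*g^2 - 102*g + 186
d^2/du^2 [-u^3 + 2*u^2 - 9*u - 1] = 4 - 6*u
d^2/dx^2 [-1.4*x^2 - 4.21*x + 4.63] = -2.80000000000000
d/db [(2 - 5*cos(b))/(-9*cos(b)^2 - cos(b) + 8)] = (-45*sin(b)^2 - 36*cos(b) + 83)*sin(b)/(9*cos(b)^2 + cos(b) - 8)^2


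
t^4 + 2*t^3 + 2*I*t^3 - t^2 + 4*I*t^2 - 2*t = t*(t + 2)*(t + I)^2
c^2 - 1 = (c - 1)*(c + 1)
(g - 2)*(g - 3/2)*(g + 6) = g^3 + 5*g^2/2 - 18*g + 18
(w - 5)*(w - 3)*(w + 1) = w^3 - 7*w^2 + 7*w + 15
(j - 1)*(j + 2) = j^2 + j - 2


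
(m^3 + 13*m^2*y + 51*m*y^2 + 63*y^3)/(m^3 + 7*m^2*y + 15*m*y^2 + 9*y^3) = (m + 7*y)/(m + y)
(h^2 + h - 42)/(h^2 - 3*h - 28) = (-h^2 - h + 42)/(-h^2 + 3*h + 28)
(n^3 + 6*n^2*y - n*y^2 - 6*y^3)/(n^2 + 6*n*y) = n - y^2/n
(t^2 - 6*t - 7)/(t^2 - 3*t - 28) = (t + 1)/(t + 4)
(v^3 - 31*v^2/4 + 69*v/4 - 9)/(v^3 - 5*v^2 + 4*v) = (4*v^2 - 15*v + 9)/(4*v*(v - 1))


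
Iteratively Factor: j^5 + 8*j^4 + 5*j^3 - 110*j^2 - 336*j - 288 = (j + 3)*(j^4 + 5*j^3 - 10*j^2 - 80*j - 96) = (j + 3)^2*(j^3 + 2*j^2 - 16*j - 32) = (j + 2)*(j + 3)^2*(j^2 - 16) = (j - 4)*(j + 2)*(j + 3)^2*(j + 4)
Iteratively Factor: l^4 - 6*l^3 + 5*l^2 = (l)*(l^3 - 6*l^2 + 5*l) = l*(l - 5)*(l^2 - l) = l*(l - 5)*(l - 1)*(l)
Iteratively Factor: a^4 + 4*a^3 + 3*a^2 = (a + 1)*(a^3 + 3*a^2) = (a + 1)*(a + 3)*(a^2) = a*(a + 1)*(a + 3)*(a)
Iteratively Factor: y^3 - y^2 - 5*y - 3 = (y + 1)*(y^2 - 2*y - 3) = (y - 3)*(y + 1)*(y + 1)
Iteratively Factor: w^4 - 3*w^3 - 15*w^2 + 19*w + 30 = (w - 5)*(w^3 + 2*w^2 - 5*w - 6) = (w - 5)*(w - 2)*(w^2 + 4*w + 3) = (w - 5)*(w - 2)*(w + 1)*(w + 3)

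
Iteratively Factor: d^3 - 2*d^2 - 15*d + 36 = (d + 4)*(d^2 - 6*d + 9) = (d - 3)*(d + 4)*(d - 3)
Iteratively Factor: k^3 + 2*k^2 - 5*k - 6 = (k - 2)*(k^2 + 4*k + 3) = (k - 2)*(k + 1)*(k + 3)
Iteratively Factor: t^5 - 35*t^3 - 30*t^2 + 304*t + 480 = (t - 4)*(t^4 + 4*t^3 - 19*t^2 - 106*t - 120) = (t - 4)*(t + 2)*(t^3 + 2*t^2 - 23*t - 60) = (t - 4)*(t + 2)*(t + 3)*(t^2 - t - 20) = (t - 4)*(t + 2)*(t + 3)*(t + 4)*(t - 5)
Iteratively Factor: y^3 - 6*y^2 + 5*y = (y)*(y^2 - 6*y + 5) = y*(y - 5)*(y - 1)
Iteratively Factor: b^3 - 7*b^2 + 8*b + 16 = (b - 4)*(b^2 - 3*b - 4) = (b - 4)*(b + 1)*(b - 4)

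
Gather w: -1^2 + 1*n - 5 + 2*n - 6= 3*n - 12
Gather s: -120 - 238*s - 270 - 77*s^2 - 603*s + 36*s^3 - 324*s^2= 36*s^3 - 401*s^2 - 841*s - 390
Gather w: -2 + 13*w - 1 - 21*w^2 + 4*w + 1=-21*w^2 + 17*w - 2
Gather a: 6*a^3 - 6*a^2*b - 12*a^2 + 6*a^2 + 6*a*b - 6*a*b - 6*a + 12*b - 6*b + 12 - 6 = 6*a^3 + a^2*(-6*b - 6) - 6*a + 6*b + 6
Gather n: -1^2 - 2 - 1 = -4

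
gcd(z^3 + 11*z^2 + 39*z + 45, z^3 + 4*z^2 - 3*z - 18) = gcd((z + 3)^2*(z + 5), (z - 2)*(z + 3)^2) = z^2 + 6*z + 9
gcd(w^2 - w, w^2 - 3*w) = w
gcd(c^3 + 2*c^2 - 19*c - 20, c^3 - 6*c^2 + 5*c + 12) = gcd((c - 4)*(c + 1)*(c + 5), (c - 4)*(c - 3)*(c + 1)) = c^2 - 3*c - 4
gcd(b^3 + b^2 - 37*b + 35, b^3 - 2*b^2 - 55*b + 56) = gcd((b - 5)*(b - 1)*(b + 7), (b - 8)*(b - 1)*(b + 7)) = b^2 + 6*b - 7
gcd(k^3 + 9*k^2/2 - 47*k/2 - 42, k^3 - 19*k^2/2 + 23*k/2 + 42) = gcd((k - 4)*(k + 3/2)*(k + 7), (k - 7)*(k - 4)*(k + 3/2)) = k^2 - 5*k/2 - 6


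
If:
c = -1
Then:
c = -1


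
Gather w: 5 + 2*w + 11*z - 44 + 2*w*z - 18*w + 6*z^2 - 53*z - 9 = w*(2*z - 16) + 6*z^2 - 42*z - 48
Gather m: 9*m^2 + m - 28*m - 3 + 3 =9*m^2 - 27*m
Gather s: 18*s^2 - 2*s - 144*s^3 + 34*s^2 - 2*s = -144*s^3 + 52*s^2 - 4*s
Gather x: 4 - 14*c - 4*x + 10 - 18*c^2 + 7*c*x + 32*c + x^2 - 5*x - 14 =-18*c^2 + 18*c + x^2 + x*(7*c - 9)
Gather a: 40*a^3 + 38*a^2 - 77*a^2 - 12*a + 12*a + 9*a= 40*a^3 - 39*a^2 + 9*a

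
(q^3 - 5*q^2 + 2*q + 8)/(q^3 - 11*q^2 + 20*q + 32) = (q - 2)/(q - 8)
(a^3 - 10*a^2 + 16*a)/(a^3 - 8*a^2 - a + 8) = a*(a - 2)/(a^2 - 1)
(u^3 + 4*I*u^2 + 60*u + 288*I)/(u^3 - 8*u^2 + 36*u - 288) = (u^2 - 2*I*u + 48)/(u^2 + u*(-8 - 6*I) + 48*I)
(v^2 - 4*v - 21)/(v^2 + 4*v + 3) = (v - 7)/(v + 1)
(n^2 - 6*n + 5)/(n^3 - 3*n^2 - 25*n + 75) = (n - 1)/(n^2 + 2*n - 15)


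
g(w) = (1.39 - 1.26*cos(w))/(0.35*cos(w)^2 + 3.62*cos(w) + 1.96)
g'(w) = (1.39 - 1.26*cos(w))*(0.7*sin(w)*cos(w) + 3.62*sin(w))/(0.35*cos(w)^2 + 3.62*cos(w) + 1.96)^2 + 1.26*sin(w)/(0.35*cos(w)^2 + 3.62*cos(w) + 1.96)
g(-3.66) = -2.70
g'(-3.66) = 3.70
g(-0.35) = 0.04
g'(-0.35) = -0.09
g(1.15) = 0.25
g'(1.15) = 0.58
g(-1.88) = 1.99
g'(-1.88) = -8.60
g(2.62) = -2.71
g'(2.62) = 3.76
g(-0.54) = 0.06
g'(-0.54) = -0.15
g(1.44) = 0.50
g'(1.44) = 1.27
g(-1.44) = 0.50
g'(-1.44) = -1.27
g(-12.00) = 0.06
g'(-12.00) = 0.16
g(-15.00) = -3.99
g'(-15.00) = -12.24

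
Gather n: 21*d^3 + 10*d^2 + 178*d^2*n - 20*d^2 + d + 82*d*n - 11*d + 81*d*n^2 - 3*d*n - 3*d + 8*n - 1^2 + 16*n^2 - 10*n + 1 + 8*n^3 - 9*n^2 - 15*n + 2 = 21*d^3 - 10*d^2 - 13*d + 8*n^3 + n^2*(81*d + 7) + n*(178*d^2 + 79*d - 17) + 2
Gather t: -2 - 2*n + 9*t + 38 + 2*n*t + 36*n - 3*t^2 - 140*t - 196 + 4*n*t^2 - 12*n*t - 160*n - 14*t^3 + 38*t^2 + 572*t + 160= -126*n - 14*t^3 + t^2*(4*n + 35) + t*(441 - 10*n)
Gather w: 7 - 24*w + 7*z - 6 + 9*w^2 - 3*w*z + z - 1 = 9*w^2 + w*(-3*z - 24) + 8*z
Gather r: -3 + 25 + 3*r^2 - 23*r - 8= 3*r^2 - 23*r + 14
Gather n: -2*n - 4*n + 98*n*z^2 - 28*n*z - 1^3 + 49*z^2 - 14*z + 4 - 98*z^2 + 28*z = n*(98*z^2 - 28*z - 6) - 49*z^2 + 14*z + 3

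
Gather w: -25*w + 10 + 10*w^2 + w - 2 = 10*w^2 - 24*w + 8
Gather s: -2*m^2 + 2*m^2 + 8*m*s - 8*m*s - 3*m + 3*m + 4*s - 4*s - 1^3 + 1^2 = 0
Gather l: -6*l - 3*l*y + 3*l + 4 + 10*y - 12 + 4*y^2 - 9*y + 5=l*(-3*y - 3) + 4*y^2 + y - 3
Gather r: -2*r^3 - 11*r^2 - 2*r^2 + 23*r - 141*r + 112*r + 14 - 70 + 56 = -2*r^3 - 13*r^2 - 6*r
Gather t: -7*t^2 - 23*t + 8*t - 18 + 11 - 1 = -7*t^2 - 15*t - 8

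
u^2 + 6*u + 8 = (u + 2)*(u + 4)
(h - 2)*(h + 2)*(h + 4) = h^3 + 4*h^2 - 4*h - 16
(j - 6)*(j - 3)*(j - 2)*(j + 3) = j^4 - 8*j^3 + 3*j^2 + 72*j - 108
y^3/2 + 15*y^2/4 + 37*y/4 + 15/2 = (y/2 + 1)*(y + 5/2)*(y + 3)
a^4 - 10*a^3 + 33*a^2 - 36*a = a*(a - 4)*(a - 3)^2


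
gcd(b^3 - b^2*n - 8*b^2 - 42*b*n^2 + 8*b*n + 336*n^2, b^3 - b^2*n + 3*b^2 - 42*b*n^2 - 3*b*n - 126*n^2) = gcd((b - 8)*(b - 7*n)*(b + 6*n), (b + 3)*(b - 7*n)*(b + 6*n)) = b^2 - b*n - 42*n^2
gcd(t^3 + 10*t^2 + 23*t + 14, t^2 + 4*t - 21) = t + 7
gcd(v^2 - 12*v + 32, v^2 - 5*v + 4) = v - 4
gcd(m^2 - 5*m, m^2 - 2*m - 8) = 1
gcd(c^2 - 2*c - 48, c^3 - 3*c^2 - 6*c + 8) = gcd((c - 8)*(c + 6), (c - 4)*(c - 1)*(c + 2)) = 1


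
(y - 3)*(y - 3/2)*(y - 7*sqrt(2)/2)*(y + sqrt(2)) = y^4 - 9*y^3/2 - 5*sqrt(2)*y^3/2 - 5*y^2/2 + 45*sqrt(2)*y^2/4 - 45*sqrt(2)*y/4 + 63*y/2 - 63/2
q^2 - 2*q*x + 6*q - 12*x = (q + 6)*(q - 2*x)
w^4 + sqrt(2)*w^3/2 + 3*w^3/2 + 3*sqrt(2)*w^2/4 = w^2*(w + 3/2)*(w + sqrt(2)/2)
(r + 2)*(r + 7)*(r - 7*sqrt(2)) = r^3 - 7*sqrt(2)*r^2 + 9*r^2 - 63*sqrt(2)*r + 14*r - 98*sqrt(2)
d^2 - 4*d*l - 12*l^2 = (d - 6*l)*(d + 2*l)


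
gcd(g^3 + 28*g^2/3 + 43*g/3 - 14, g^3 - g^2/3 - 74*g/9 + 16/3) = g^2 + 7*g/3 - 2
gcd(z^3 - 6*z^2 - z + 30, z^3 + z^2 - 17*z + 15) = z - 3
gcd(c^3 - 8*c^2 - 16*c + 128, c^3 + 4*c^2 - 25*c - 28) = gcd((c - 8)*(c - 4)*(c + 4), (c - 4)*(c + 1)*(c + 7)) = c - 4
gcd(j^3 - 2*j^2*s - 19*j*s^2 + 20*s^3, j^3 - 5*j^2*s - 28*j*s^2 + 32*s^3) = -j^2 - 3*j*s + 4*s^2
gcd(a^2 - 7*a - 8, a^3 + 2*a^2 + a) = a + 1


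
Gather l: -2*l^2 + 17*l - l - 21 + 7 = -2*l^2 + 16*l - 14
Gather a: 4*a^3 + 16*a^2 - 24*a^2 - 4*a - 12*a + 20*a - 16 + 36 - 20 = 4*a^3 - 8*a^2 + 4*a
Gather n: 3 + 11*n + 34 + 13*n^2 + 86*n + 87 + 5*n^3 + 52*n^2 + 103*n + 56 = 5*n^3 + 65*n^2 + 200*n + 180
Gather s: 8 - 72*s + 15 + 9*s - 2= 21 - 63*s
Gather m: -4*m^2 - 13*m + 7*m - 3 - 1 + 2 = -4*m^2 - 6*m - 2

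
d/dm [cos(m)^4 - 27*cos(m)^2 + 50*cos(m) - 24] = 2*(-2*cos(m)^3 + 27*cos(m) - 25)*sin(m)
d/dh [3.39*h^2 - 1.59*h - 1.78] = 6.78*h - 1.59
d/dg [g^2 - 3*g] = 2*g - 3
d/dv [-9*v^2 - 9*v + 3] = -18*v - 9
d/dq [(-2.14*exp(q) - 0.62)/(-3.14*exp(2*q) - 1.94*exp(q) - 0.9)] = (-6.7196*exp(2*q) - 3.8936*exp(q) + 0.7232)*exp(q)/(9.8596*exp(4*q) + 12.1832*exp(3*q) + 9.4156*exp(2*q) + 3.492*exp(q) + 0.81)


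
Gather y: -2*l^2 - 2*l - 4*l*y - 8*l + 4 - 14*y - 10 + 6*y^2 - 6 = -2*l^2 - 10*l + 6*y^2 + y*(-4*l - 14) - 12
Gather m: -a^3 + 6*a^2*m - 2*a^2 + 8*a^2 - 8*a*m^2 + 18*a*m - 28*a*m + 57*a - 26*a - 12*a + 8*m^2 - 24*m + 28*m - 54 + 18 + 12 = -a^3 + 6*a^2 + 19*a + m^2*(8 - 8*a) + m*(6*a^2 - 10*a + 4) - 24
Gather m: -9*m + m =-8*m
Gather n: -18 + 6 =-12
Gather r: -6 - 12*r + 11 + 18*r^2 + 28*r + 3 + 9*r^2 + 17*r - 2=27*r^2 + 33*r + 6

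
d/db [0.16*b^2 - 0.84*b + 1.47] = 0.32*b - 0.84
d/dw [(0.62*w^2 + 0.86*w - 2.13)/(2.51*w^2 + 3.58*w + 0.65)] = (0.0610000000000008*w^2 + 11.4986*w + 8.1844)/(6.3001*w^4 + 17.9716*w^3 + 16.0794*w^2 + 4.654*w + 0.4225)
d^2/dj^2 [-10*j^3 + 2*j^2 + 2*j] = 4 - 60*j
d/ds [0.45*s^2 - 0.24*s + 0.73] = 0.9*s - 0.24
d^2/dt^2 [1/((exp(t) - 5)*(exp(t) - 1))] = (4*exp(3*t) - 18*exp(2*t) + 16*exp(t) + 30)*exp(t)/(exp(6*t) - 18*exp(5*t) + 123*exp(4*t) - 396*exp(3*t) + 615*exp(2*t) - 450*exp(t) + 125)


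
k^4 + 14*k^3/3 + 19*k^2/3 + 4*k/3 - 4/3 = (k - 1/3)*(k + 1)*(k + 2)^2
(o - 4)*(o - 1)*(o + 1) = o^3 - 4*o^2 - o + 4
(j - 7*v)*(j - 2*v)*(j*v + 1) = j^3*v - 9*j^2*v^2 + j^2 + 14*j*v^3 - 9*j*v + 14*v^2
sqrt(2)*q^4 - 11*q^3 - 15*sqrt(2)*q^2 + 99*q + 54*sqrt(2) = (q - 3)*(q + 3)*(q - 6*sqrt(2))*(sqrt(2)*q + 1)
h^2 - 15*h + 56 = (h - 8)*(h - 7)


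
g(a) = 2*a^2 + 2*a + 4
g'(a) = 4*a + 2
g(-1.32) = 4.84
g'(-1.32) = -3.28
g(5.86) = 84.40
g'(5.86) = 25.44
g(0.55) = 5.70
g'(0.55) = 4.20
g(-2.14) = 8.88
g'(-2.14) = -6.56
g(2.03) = 16.30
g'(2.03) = 10.12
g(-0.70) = 3.58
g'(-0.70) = -0.80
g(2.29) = 19.07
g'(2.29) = 11.16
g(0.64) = 6.10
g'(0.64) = 4.56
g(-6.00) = 64.00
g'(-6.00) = -22.00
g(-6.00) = 64.00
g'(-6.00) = -22.00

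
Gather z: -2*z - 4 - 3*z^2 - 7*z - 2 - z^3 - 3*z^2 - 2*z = -z^3 - 6*z^2 - 11*z - 6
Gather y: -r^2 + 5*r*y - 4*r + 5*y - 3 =-r^2 - 4*r + y*(5*r + 5) - 3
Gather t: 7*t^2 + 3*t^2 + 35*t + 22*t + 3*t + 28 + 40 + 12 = 10*t^2 + 60*t + 80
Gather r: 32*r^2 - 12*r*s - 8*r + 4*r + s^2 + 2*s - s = 32*r^2 + r*(-12*s - 4) + s^2 + s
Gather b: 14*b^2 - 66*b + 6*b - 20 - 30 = 14*b^2 - 60*b - 50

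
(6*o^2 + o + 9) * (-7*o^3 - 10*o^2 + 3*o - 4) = -42*o^5 - 67*o^4 - 55*o^3 - 111*o^2 + 23*o - 36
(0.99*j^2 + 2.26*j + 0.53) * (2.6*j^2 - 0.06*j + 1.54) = 2.574*j^4 + 5.8166*j^3 + 2.767*j^2 + 3.4486*j + 0.8162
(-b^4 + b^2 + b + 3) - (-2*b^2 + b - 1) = -b^4 + 3*b^2 + 4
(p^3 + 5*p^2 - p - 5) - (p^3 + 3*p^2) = 2*p^2 - p - 5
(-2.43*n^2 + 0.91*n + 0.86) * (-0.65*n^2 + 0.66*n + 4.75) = 1.5795*n^4 - 2.1953*n^3 - 11.5009*n^2 + 4.8901*n + 4.085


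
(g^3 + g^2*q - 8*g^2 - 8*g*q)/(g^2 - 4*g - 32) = g*(g + q)/(g + 4)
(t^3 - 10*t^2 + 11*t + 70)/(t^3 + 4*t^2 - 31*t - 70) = (t - 7)/(t + 7)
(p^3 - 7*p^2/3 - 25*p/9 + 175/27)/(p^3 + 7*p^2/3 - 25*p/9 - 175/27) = (3*p - 7)/(3*p + 7)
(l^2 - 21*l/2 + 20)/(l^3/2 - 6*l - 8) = (-2*l^2 + 21*l - 40)/(-l^3 + 12*l + 16)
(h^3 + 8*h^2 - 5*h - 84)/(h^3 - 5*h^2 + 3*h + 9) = (h^2 + 11*h + 28)/(h^2 - 2*h - 3)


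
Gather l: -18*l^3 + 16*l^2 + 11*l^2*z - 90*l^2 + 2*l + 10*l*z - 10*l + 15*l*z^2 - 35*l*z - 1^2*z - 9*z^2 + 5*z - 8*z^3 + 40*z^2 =-18*l^3 + l^2*(11*z - 74) + l*(15*z^2 - 25*z - 8) - 8*z^3 + 31*z^2 + 4*z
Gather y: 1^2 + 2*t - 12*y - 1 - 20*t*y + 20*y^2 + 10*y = 2*t + 20*y^2 + y*(-20*t - 2)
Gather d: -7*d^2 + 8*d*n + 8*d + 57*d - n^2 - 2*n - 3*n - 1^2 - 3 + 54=-7*d^2 + d*(8*n + 65) - n^2 - 5*n + 50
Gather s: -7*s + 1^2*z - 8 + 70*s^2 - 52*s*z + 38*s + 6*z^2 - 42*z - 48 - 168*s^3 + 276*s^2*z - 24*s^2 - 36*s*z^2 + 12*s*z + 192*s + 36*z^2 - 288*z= -168*s^3 + s^2*(276*z + 46) + s*(-36*z^2 - 40*z + 223) + 42*z^2 - 329*z - 56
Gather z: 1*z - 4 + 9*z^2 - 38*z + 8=9*z^2 - 37*z + 4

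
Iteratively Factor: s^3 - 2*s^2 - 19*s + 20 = (s - 1)*(s^2 - s - 20) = (s - 1)*(s + 4)*(s - 5)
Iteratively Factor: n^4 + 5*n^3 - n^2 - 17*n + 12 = (n - 1)*(n^3 + 6*n^2 + 5*n - 12) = (n - 1)^2*(n^2 + 7*n + 12) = (n - 1)^2*(n + 3)*(n + 4)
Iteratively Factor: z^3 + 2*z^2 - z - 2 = (z + 2)*(z^2 - 1) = (z + 1)*(z + 2)*(z - 1)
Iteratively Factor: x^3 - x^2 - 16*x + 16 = (x - 1)*(x^2 - 16) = (x - 1)*(x + 4)*(x - 4)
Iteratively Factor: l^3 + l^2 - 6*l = (l)*(l^2 + l - 6) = l*(l + 3)*(l - 2)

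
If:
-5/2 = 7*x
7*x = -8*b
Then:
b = 5/16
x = -5/14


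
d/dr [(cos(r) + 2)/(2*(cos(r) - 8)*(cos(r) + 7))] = (cos(r)^2 + 4*cos(r) + 54)*sin(r)/(2*(cos(r) - 8)^2*(cos(r) + 7)^2)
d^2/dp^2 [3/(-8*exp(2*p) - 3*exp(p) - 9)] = 3*(-2*(16*exp(p) + 3)^2*exp(p) + (32*exp(p) + 3)*(8*exp(2*p) + 3*exp(p) + 9))*exp(p)/(8*exp(2*p) + 3*exp(p) + 9)^3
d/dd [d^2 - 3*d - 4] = 2*d - 3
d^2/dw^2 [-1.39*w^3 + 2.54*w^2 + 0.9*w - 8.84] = 5.08 - 8.34*w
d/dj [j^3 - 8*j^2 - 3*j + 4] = 3*j^2 - 16*j - 3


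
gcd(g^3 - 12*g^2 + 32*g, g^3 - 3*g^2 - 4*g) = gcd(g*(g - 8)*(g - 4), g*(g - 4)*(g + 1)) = g^2 - 4*g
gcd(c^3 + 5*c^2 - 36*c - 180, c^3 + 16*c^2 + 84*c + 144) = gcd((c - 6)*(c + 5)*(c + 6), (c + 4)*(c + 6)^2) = c + 6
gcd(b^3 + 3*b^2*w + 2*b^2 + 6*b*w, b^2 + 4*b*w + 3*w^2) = b + 3*w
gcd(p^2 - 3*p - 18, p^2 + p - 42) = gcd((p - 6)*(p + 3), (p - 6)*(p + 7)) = p - 6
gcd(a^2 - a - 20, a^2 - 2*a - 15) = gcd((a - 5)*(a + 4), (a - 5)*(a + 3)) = a - 5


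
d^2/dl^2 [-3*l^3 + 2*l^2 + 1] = 4 - 18*l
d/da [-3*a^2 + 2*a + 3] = 2 - 6*a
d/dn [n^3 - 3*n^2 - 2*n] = 3*n^2 - 6*n - 2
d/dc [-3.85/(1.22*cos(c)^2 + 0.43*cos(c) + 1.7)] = -(9.394*cos(c) + 1.6555)*sin(c)/(1.22*cos(c)^2 + 0.43*cos(c) + 1.7)^2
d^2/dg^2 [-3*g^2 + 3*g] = -6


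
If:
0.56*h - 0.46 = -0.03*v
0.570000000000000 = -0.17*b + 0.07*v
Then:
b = 0.411764705882353*v - 3.35294117647059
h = 0.821428571428571 - 0.0535714285714286*v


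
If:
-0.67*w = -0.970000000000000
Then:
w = 1.45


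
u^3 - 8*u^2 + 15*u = u*(u - 5)*(u - 3)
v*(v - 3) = v^2 - 3*v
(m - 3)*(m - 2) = m^2 - 5*m + 6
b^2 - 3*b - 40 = (b - 8)*(b + 5)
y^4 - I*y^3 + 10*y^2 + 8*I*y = y*(y - 4*I)*(y + I)*(y + 2*I)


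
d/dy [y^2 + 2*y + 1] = 2*y + 2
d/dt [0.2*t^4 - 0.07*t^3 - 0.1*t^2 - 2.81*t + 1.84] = 0.8*t^3 - 0.21*t^2 - 0.2*t - 2.81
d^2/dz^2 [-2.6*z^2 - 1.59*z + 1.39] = -5.20000000000000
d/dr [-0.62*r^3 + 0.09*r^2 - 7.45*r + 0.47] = -1.86*r^2 + 0.18*r - 7.45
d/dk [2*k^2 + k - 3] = 4*k + 1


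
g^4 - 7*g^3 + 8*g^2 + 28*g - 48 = (g - 4)*(g - 3)*(g - 2)*(g + 2)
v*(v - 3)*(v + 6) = v^3 + 3*v^2 - 18*v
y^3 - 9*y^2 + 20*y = y*(y - 5)*(y - 4)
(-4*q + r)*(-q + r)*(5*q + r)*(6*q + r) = 120*q^4 - 106*q^3*r - 21*q^2*r^2 + 6*q*r^3 + r^4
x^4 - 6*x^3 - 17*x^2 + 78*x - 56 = (x - 7)*(x - 2)*(x - 1)*(x + 4)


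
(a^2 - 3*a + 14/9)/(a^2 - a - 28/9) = (3*a - 2)/(3*a + 4)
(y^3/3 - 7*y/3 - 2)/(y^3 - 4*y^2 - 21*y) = (-y^3 + 7*y + 6)/(3*y*(-y^2 + 4*y + 21))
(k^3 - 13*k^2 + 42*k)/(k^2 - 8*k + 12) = k*(k - 7)/(k - 2)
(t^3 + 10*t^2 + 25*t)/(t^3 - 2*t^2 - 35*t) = (t + 5)/(t - 7)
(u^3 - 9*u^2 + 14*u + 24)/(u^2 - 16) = (u^2 - 5*u - 6)/(u + 4)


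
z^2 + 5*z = z*(z + 5)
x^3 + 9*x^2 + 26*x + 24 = (x + 2)*(x + 3)*(x + 4)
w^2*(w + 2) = w^3 + 2*w^2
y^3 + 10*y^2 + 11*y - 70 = (y - 2)*(y + 5)*(y + 7)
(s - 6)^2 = s^2 - 12*s + 36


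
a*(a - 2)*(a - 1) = a^3 - 3*a^2 + 2*a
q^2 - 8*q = q*(q - 8)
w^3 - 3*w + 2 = (w - 1)^2*(w + 2)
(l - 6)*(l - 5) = l^2 - 11*l + 30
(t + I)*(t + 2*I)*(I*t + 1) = I*t^3 - 2*t^2 + I*t - 2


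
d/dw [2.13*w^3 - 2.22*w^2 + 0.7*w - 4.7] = 6.39*w^2 - 4.44*w + 0.7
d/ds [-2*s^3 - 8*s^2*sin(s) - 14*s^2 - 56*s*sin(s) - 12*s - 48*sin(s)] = -8*s^2*cos(s) - 6*s^2 - 16*s*sin(s) - 56*s*cos(s) - 28*s - 56*sin(s) - 48*cos(s) - 12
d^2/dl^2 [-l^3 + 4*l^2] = 8 - 6*l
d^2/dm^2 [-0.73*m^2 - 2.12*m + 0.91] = -1.46000000000000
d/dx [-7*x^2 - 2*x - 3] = -14*x - 2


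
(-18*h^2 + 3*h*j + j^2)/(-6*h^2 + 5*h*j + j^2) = (3*h - j)/(h - j)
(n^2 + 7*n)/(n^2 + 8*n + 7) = n/(n + 1)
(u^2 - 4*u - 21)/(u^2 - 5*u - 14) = (u + 3)/(u + 2)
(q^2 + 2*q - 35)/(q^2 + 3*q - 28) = (q - 5)/(q - 4)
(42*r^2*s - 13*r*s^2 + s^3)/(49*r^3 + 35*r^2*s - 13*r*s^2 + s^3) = s*(6*r - s)/(7*r^2 + 6*r*s - s^2)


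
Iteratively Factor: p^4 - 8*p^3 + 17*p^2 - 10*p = (p - 5)*(p^3 - 3*p^2 + 2*p) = (p - 5)*(p - 1)*(p^2 - 2*p) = p*(p - 5)*(p - 1)*(p - 2)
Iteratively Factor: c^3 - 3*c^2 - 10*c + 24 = (c - 4)*(c^2 + c - 6) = (c - 4)*(c + 3)*(c - 2)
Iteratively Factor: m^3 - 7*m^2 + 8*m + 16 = (m - 4)*(m^2 - 3*m - 4) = (m - 4)^2*(m + 1)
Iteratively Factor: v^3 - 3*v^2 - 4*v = (v - 4)*(v^2 + v) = (v - 4)*(v + 1)*(v)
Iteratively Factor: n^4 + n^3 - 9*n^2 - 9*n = (n)*(n^3 + n^2 - 9*n - 9) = n*(n + 1)*(n^2 - 9) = n*(n + 1)*(n + 3)*(n - 3)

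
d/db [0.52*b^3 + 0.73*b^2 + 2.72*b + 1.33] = 1.56*b^2 + 1.46*b + 2.72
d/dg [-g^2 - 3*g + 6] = -2*g - 3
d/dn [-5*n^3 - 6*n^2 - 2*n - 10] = -15*n^2 - 12*n - 2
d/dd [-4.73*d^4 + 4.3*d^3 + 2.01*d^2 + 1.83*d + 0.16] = -18.92*d^3 + 12.9*d^2 + 4.02*d + 1.83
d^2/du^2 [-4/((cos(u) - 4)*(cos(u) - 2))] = 4*(4*sin(u)^4 - 6*sin(u)^2 + 141*cos(u)/2 - 9*cos(3*u)/2 - 54)/((cos(u) - 4)^3*(cos(u) - 2)^3)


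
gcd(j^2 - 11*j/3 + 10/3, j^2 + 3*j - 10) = j - 2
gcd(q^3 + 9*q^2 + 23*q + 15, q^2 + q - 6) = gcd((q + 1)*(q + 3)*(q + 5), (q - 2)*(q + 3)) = q + 3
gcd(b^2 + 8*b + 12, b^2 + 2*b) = b + 2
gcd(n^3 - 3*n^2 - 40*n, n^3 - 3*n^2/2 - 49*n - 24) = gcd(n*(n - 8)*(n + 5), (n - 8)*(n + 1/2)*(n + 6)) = n - 8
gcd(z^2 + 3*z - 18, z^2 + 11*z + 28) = 1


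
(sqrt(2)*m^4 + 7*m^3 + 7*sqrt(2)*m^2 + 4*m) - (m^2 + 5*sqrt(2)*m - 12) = sqrt(2)*m^4 + 7*m^3 - m^2 + 7*sqrt(2)*m^2 - 5*sqrt(2)*m + 4*m + 12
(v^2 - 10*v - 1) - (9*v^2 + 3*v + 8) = -8*v^2 - 13*v - 9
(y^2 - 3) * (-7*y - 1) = -7*y^3 - y^2 + 21*y + 3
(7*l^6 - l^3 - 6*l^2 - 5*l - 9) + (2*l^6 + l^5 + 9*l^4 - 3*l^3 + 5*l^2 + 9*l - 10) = 9*l^6 + l^5 + 9*l^4 - 4*l^3 - l^2 + 4*l - 19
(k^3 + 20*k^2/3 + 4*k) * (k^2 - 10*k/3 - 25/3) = k^5 + 10*k^4/3 - 239*k^3/9 - 620*k^2/9 - 100*k/3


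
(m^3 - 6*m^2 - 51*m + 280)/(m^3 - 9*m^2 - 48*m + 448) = (m - 5)/(m - 8)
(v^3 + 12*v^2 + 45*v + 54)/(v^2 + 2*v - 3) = (v^2 + 9*v + 18)/(v - 1)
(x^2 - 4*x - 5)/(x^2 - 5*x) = (x + 1)/x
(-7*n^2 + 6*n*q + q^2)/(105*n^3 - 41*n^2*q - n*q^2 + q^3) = (-n + q)/(15*n^2 - 8*n*q + q^2)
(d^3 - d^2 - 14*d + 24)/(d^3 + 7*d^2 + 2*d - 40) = (d - 3)/(d + 5)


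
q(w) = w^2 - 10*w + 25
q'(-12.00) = -34.00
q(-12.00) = 289.00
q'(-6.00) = -22.00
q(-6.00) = 121.00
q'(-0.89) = -11.78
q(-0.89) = 34.69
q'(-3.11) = -16.22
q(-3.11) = 65.77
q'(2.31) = -5.38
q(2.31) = 7.24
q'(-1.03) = -12.06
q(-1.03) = 36.36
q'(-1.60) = -13.20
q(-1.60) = 43.56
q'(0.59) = -8.82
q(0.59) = 19.45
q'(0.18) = -9.64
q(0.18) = 23.23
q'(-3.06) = -16.12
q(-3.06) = 64.96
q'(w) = 2*w - 10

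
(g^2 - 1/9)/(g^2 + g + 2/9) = (3*g - 1)/(3*g + 2)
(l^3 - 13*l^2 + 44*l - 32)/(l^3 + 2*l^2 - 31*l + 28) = (l - 8)/(l + 7)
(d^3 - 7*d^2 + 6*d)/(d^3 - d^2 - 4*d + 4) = d*(d - 6)/(d^2 - 4)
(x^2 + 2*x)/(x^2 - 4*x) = (x + 2)/(x - 4)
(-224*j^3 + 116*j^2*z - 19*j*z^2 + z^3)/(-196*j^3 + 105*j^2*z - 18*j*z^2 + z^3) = (-8*j + z)/(-7*j + z)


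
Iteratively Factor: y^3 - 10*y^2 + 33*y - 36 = (y - 4)*(y^2 - 6*y + 9) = (y - 4)*(y - 3)*(y - 3)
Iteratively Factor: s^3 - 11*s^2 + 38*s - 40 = (s - 4)*(s^2 - 7*s + 10) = (s - 4)*(s - 2)*(s - 5)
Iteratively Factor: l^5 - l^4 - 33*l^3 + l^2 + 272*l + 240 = (l - 4)*(l^4 + 3*l^3 - 21*l^2 - 83*l - 60) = (l - 5)*(l - 4)*(l^3 + 8*l^2 + 19*l + 12) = (l - 5)*(l - 4)*(l + 1)*(l^2 + 7*l + 12) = (l - 5)*(l - 4)*(l + 1)*(l + 3)*(l + 4)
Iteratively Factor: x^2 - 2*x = (x - 2)*(x)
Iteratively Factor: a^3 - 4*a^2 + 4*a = (a)*(a^2 - 4*a + 4) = a*(a - 2)*(a - 2)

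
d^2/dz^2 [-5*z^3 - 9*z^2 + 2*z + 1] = -30*z - 18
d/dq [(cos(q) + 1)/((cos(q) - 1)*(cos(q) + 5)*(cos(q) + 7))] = 2*(cos(q)^3 + 7*cos(q)^2 + 11*cos(q) + 29)*sin(q)/((cos(q) - 1)^2*(cos(q) + 5)^2*(cos(q) + 7)^2)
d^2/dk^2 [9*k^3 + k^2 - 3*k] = 54*k + 2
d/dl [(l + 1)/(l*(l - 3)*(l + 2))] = 2*(-l^3 - l^2 + l + 3)/(l^2*(l^4 - 2*l^3 - 11*l^2 + 12*l + 36))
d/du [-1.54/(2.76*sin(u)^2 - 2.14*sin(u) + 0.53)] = (8.5008*sin(u) - 3.2956)*cos(u)/(2.76*sin(u)^2 - 2.14*sin(u) + 0.53)^2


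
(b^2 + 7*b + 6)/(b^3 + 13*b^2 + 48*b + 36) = 1/(b + 6)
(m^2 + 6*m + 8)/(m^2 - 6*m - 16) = (m + 4)/(m - 8)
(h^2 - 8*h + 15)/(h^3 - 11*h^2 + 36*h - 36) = (h - 5)/(h^2 - 8*h + 12)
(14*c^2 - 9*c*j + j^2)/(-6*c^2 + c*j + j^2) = (-7*c + j)/(3*c + j)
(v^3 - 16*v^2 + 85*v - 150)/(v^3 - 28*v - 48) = (v^2 - 10*v + 25)/(v^2 + 6*v + 8)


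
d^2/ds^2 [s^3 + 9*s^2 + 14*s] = 6*s + 18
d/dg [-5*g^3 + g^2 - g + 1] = -15*g^2 + 2*g - 1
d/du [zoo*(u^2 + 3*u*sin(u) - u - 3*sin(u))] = zoo*(u*cos(u) + u + sin(u + pi/4) + 1)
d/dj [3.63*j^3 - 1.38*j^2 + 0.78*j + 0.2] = 10.89*j^2 - 2.76*j + 0.78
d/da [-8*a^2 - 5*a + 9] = -16*a - 5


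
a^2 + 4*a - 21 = (a - 3)*(a + 7)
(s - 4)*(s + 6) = s^2 + 2*s - 24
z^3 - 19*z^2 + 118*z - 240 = (z - 8)*(z - 6)*(z - 5)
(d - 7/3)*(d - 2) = d^2 - 13*d/3 + 14/3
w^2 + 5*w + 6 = (w + 2)*(w + 3)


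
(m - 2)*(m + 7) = m^2 + 5*m - 14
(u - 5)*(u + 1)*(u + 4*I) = u^3 - 4*u^2 + 4*I*u^2 - 5*u - 16*I*u - 20*I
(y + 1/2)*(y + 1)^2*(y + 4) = y^4 + 13*y^3/2 + 12*y^2 + 17*y/2 + 2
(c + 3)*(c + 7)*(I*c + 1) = I*c^3 + c^2 + 10*I*c^2 + 10*c + 21*I*c + 21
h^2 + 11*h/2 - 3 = (h - 1/2)*(h + 6)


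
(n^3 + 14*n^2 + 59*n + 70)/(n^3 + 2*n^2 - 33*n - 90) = (n^2 + 9*n + 14)/(n^2 - 3*n - 18)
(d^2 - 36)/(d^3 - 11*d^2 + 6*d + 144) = (d + 6)/(d^2 - 5*d - 24)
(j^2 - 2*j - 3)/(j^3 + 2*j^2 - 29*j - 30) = (j - 3)/(j^2 + j - 30)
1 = 1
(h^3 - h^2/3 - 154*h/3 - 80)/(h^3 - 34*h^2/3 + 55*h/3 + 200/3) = (h + 6)/(h - 5)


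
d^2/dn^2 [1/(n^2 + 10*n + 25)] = 6/(n^4 + 20*n^3 + 150*n^2 + 500*n + 625)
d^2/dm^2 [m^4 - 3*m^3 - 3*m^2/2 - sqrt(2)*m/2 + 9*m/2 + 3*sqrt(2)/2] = 12*m^2 - 18*m - 3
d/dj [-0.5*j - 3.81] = -0.500000000000000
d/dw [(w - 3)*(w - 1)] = 2*w - 4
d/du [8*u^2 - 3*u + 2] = 16*u - 3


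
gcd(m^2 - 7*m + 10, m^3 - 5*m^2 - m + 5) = m - 5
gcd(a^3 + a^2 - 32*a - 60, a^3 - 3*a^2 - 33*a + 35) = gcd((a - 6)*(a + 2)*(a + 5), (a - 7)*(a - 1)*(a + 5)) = a + 5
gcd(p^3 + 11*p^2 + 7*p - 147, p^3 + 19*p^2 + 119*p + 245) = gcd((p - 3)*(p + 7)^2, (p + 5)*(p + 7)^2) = p^2 + 14*p + 49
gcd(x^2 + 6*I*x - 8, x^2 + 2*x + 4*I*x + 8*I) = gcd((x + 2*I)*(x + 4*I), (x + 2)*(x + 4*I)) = x + 4*I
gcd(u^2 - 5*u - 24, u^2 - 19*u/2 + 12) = u - 8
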